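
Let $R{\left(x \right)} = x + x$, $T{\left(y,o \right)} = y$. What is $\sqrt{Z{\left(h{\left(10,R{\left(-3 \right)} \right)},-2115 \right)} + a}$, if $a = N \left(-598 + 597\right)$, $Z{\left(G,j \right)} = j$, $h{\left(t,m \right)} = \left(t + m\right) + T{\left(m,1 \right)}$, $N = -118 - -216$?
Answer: $i \sqrt{2213} \approx 47.043 i$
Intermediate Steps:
$R{\left(x \right)} = 2 x$
$N = 98$ ($N = -118 + 216 = 98$)
$h{\left(t,m \right)} = t + 2 m$ ($h{\left(t,m \right)} = \left(t + m\right) + m = \left(m + t\right) + m = t + 2 m$)
$a = -98$ ($a = 98 \left(-598 + 597\right) = 98 \left(-1\right) = -98$)
$\sqrt{Z{\left(h{\left(10,R{\left(-3 \right)} \right)},-2115 \right)} + a} = \sqrt{-2115 - 98} = \sqrt{-2213} = i \sqrt{2213}$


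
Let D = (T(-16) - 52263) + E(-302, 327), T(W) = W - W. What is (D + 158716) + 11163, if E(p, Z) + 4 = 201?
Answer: 117813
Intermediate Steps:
E(p, Z) = 197 (E(p, Z) = -4 + 201 = 197)
T(W) = 0
D = -52066 (D = (0 - 52263) + 197 = -52263 + 197 = -52066)
(D + 158716) + 11163 = (-52066 + 158716) + 11163 = 106650 + 11163 = 117813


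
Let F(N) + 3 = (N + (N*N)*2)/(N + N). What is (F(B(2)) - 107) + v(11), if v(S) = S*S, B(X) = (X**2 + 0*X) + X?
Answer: 35/2 ≈ 17.500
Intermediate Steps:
B(X) = X + X**2 (B(X) = (X**2 + 0) + X = X**2 + X = X + X**2)
v(S) = S**2
F(N) = -3 + (N + 2*N**2)/(2*N) (F(N) = -3 + (N + (N*N)*2)/(N + N) = -3 + (N + N**2*2)/((2*N)) = -3 + (N + 2*N**2)*(1/(2*N)) = -3 + (N + 2*N**2)/(2*N))
(F(B(2)) - 107) + v(11) = ((-5/2 + 2*(1 + 2)) - 107) + 11**2 = ((-5/2 + 2*3) - 107) + 121 = ((-5/2 + 6) - 107) + 121 = (7/2 - 107) + 121 = -207/2 + 121 = 35/2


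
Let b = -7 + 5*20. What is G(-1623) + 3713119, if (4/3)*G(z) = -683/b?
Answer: 460426073/124 ≈ 3.7131e+6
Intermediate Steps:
b = 93 (b = -7 + 100 = 93)
G(z) = -683/124 (G(z) = 3*(-683/93)/4 = 3*(-683*1/93)/4 = (3/4)*(-683/93) = -683/124)
G(-1623) + 3713119 = -683/124 + 3713119 = 460426073/124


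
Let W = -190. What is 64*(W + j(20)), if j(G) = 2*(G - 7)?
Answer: -10496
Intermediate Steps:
j(G) = -14 + 2*G (j(G) = 2*(-7 + G) = -14 + 2*G)
64*(W + j(20)) = 64*(-190 + (-14 + 2*20)) = 64*(-190 + (-14 + 40)) = 64*(-190 + 26) = 64*(-164) = -10496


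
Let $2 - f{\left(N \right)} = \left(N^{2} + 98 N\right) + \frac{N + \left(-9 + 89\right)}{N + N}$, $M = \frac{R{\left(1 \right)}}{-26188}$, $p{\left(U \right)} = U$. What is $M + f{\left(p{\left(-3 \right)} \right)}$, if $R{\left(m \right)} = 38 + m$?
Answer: $\frac{23555989}{78564} \approx 299.83$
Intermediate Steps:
$M = - \frac{39}{26188}$ ($M = \frac{38 + 1}{-26188} = 39 \left(- \frac{1}{26188}\right) = - \frac{39}{26188} \approx -0.0014892$)
$f{\left(N \right)} = 2 - N^{2} - 98 N - \frac{80 + N}{2 N}$ ($f{\left(N \right)} = 2 - \left(\left(N^{2} + 98 N\right) + \frac{N + \left(-9 + 89\right)}{N + N}\right) = 2 - \left(\left(N^{2} + 98 N\right) + \frac{N + 80}{2 N}\right) = 2 - \left(\left(N^{2} + 98 N\right) + \left(80 + N\right) \frac{1}{2 N}\right) = 2 - \left(\left(N^{2} + 98 N\right) + \frac{80 + N}{2 N}\right) = 2 - \left(N^{2} + 98 N + \frac{80 + N}{2 N}\right) = 2 - N^{2} - 98 N - \frac{80 + N}{2 N}$)
$M + f{\left(p{\left(-3 \right)} \right)} = - \frac{39}{26188} - \left(- \frac{573}{2} - \frac{40}{3}\right) = - \frac{39}{26188} + \left(\frac{3}{2} - 9 + 294 - - \frac{40}{3}\right) = - \frac{39}{26188} + \left(\frac{3}{2} - 9 + 294 + \frac{40}{3}\right) = - \frac{39}{26188} + \frac{1799}{6} = \frac{23555989}{78564}$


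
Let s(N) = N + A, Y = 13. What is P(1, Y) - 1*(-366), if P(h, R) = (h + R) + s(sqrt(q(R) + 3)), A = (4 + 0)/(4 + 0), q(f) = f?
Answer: 385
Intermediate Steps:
A = 1 (A = 4/4 = 4*(1/4) = 1)
s(N) = 1 + N (s(N) = N + 1 = 1 + N)
P(h, R) = 1 + R + h + sqrt(3 + R) (P(h, R) = (h + R) + (1 + sqrt(R + 3)) = (R + h) + (1 + sqrt(3 + R)) = 1 + R + h + sqrt(3 + R))
P(1, Y) - 1*(-366) = (1 + 13 + 1 + sqrt(3 + 13)) - 1*(-366) = (1 + 13 + 1 + sqrt(16)) + 366 = (1 + 13 + 1 + 4) + 366 = 19 + 366 = 385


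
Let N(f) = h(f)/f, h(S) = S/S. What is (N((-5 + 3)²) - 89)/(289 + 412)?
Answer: -355/2804 ≈ -0.12660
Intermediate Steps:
h(S) = 1
N(f) = 1/f
(N((-5 + 3)²) - 89)/(289 + 412) = (1/((-5 + 3)²) - 89)/(289 + 412) = (1/((-2)²) - 89)/701 = (1/4 - 89)*(1/701) = (¼ - 89)*(1/701) = -355/4*1/701 = -355/2804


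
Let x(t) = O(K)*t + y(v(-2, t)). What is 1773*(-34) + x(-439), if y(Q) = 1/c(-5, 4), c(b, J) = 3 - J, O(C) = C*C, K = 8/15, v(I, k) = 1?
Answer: -13591771/225 ≈ -60408.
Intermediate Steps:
K = 8/15 (K = 8*(1/15) = 8/15 ≈ 0.53333)
O(C) = C²
y(Q) = -1 (y(Q) = 1/(3 - 1*4) = 1/(3 - 4) = 1/(-1) = -1)
x(t) = -1 + 64*t/225 (x(t) = (8/15)²*t - 1 = 64*t/225 - 1 = -1 + 64*t/225)
1773*(-34) + x(-439) = 1773*(-34) + (-1 + (64/225)*(-439)) = -60282 + (-1 - 28096/225) = -60282 - 28321/225 = -13591771/225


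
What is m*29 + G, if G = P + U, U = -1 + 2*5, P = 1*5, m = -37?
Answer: -1059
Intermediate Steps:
P = 5
U = 9 (U = -1 + 10 = 9)
G = 14 (G = 5 + 9 = 14)
m*29 + G = -37*29 + 14 = -1073 + 14 = -1059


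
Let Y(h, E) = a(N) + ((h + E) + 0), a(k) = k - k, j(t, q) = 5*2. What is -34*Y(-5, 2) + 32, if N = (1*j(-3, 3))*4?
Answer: 134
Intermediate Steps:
j(t, q) = 10
N = 40 (N = (1*10)*4 = 10*4 = 40)
a(k) = 0
Y(h, E) = E + h (Y(h, E) = 0 + ((h + E) + 0) = 0 + ((E + h) + 0) = 0 + (E + h) = E + h)
-34*Y(-5, 2) + 32 = -34*(2 - 5) + 32 = -34*(-3) + 32 = 102 + 32 = 134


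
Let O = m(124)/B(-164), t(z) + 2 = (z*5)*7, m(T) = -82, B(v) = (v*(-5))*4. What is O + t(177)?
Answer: 247719/40 ≈ 6193.0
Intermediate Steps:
B(v) = -20*v (B(v) = -5*v*4 = -20*v)
t(z) = -2 + 35*z (t(z) = -2 + (z*5)*7 = -2 + (5*z)*7 = -2 + 35*z)
O = -1/40 (O = -82/((-20*(-164))) = -82/3280 = -82*1/3280 = -1/40 ≈ -0.025000)
O + t(177) = -1/40 + (-2 + 35*177) = -1/40 + (-2 + 6195) = -1/40 + 6193 = 247719/40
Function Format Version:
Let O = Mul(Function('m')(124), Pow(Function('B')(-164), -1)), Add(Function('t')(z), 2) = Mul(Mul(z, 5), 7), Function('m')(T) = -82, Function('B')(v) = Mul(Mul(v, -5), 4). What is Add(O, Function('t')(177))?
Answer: Rational(247719, 40) ≈ 6193.0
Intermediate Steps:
Function('B')(v) = Mul(-20, v) (Function('B')(v) = Mul(Mul(-5, v), 4) = Mul(-20, v))
Function('t')(z) = Add(-2, Mul(35, z)) (Function('t')(z) = Add(-2, Mul(Mul(z, 5), 7)) = Add(-2, Mul(Mul(5, z), 7)) = Add(-2, Mul(35, z)))
O = Rational(-1, 40) (O = Mul(-82, Pow(Mul(-20, -164), -1)) = Mul(-82, Pow(3280, -1)) = Mul(-82, Rational(1, 3280)) = Rational(-1, 40) ≈ -0.025000)
Add(O, Function('t')(177)) = Add(Rational(-1, 40), Add(-2, Mul(35, 177))) = Add(Rational(-1, 40), Add(-2, 6195)) = Add(Rational(-1, 40), 6193) = Rational(247719, 40)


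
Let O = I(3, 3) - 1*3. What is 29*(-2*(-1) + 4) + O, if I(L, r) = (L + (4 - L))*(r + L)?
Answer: 195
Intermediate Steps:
I(L, r) = 4*L + 4*r (I(L, r) = 4*(L + r) = 4*L + 4*r)
O = 21 (O = (4*3 + 4*3) - 1*3 = (12 + 12) - 3 = 24 - 3 = 21)
29*(-2*(-1) + 4) + O = 29*(-2*(-1) + 4) + 21 = 29*(2 + 4) + 21 = 29*6 + 21 = 174 + 21 = 195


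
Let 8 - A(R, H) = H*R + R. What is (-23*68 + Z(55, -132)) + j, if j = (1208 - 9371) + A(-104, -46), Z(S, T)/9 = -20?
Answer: -14579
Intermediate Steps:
A(R, H) = 8 - R - H*R (A(R, H) = 8 - (H*R + R) = 8 - (R + H*R) = 8 + (-R - H*R) = 8 - R - H*R)
Z(S, T) = -180 (Z(S, T) = 9*(-20) = -180)
j = -12835 (j = (1208 - 9371) + (8 - 1*(-104) - 1*(-46)*(-104)) = -8163 + (8 + 104 - 4784) = -8163 - 4672 = -12835)
(-23*68 + Z(55, -132)) + j = (-23*68 - 180) - 12835 = (-1564 - 180) - 12835 = -1744 - 12835 = -14579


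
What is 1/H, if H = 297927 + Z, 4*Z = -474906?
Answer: 2/358401 ≈ 5.5803e-6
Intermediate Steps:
Z = -237453/2 (Z = (¼)*(-474906) = -237453/2 ≈ -1.1873e+5)
H = 358401/2 (H = 297927 - 237453/2 = 358401/2 ≈ 1.7920e+5)
1/H = 1/(358401/2) = 2/358401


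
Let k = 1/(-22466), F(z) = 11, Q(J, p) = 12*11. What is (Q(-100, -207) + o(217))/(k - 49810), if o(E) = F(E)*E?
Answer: -56591854/1119031461 ≈ -0.050572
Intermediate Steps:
Q(J, p) = 132
o(E) = 11*E
k = -1/22466 ≈ -4.4512e-5
(Q(-100, -207) + o(217))/(k - 49810) = (132 + 11*217)/(-1/22466 - 49810) = (132 + 2387)/(-1119031461/22466) = 2519*(-22466/1119031461) = -56591854/1119031461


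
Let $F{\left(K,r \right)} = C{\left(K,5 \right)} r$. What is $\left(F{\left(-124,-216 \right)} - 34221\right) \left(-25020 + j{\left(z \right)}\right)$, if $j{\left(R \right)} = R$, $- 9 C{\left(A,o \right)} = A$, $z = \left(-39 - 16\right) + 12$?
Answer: $932268411$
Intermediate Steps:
$z = -43$ ($z = -55 + 12 = -43$)
$C{\left(A,o \right)} = - \frac{A}{9}$
$F{\left(K,r \right)} = - \frac{K r}{9}$ ($F{\left(K,r \right)} = - \frac{K}{9} r = - \frac{K r}{9}$)
$\left(F{\left(-124,-216 \right)} - 34221\right) \left(-25020 + j{\left(z \right)}\right) = \left(\left(- \frac{1}{9}\right) \left(-124\right) \left(-216\right) - 34221\right) \left(-25020 - 43\right) = \left(-2976 - 34221\right) \left(-25063\right) = \left(-37197\right) \left(-25063\right) = 932268411$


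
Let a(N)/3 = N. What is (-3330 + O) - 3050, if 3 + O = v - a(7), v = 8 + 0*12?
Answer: -6396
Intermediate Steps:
a(N) = 3*N
v = 8 (v = 8 + 0 = 8)
O = -16 (O = -3 + (8 - 3*7) = -3 + (8 - 1*21) = -3 + (8 - 21) = -3 - 13 = -16)
(-3330 + O) - 3050 = (-3330 - 16) - 3050 = -3346 - 3050 = -6396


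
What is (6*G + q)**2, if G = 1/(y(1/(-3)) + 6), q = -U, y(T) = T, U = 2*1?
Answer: 256/289 ≈ 0.88581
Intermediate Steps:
U = 2
q = -2 (q = -1*2 = -2)
G = 3/17 (G = 1/(1/(-3) + 6) = 1/(-1/3 + 6) = 1/(17/3) = 3/17 ≈ 0.17647)
(6*G + q)**2 = (6*(3/17) - 2)**2 = (18/17 - 2)**2 = (-16/17)**2 = 256/289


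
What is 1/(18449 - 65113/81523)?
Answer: 81523/1503952714 ≈ 5.4206e-5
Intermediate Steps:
1/(18449 - 65113/81523) = 1/(1503952714/81523) = 81523/1503952714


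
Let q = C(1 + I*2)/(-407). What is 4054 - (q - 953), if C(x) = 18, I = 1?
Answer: 2037867/407 ≈ 5007.0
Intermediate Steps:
q = -18/407 (q = 18/(-407) = 18*(-1/407) = -18/407 ≈ -0.044226)
4054 - (q - 953) = 4054 - (-18/407 - 953) = 4054 - 1*(-387889/407) = 4054 + 387889/407 = 2037867/407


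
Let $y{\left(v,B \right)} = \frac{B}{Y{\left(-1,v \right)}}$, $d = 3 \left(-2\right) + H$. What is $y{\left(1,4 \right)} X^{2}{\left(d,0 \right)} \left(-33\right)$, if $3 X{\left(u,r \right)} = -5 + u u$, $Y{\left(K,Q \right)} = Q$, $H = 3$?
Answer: $- \frac{704}{3} \approx -234.67$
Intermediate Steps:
$d = -3$ ($d = 3 \left(-2\right) + 3 = -6 + 3 = -3$)
$y{\left(v,B \right)} = \frac{B}{v}$
$X{\left(u,r \right)} = - \frac{5}{3} + \frac{u^{2}}{3}$ ($X{\left(u,r \right)} = \frac{-5 + u u}{3} = \frac{-5 + u^{2}}{3} = - \frac{5}{3} + \frac{u^{2}}{3}$)
$y{\left(1,4 \right)} X^{2}{\left(d,0 \right)} \left(-33\right) = \frac{4}{1} \left(- \frac{5}{3} + \frac{\left(-3\right)^{2}}{3}\right)^{2} \left(-33\right) = 4 \cdot 1 \left(- \frac{5}{3} + \frac{1}{3} \cdot 9\right)^{2} \left(-33\right) = 4 \left(- \frac{5}{3} + 3\right)^{2} \left(-33\right) = 4 \left(\frac{4}{3}\right)^{2} \left(-33\right) = 4 \cdot \frac{16}{9} \left(-33\right) = \frac{64}{9} \left(-33\right) = - \frac{704}{3}$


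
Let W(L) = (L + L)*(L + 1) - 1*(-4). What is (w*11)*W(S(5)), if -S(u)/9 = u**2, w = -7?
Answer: -7761908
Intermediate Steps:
S(u) = -9*u**2
W(L) = 4 + 2*L*(1 + L) (W(L) = (2*L)*(1 + L) + 4 = 2*L*(1 + L) + 4 = 4 + 2*L*(1 + L))
(w*11)*W(S(5)) = (-7*11)*(4 + 2*(-9*5**2) + 2*(-9*5**2)**2) = -77*(4 + 2*(-9*25) + 2*(-9*25)**2) = -77*(4 + 2*(-225) + 2*(-225)**2) = -77*(4 - 450 + 2*50625) = -77*(4 - 450 + 101250) = -77*100804 = -7761908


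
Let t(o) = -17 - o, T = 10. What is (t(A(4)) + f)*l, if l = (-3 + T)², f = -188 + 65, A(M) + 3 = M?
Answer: -6909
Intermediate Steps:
A(M) = -3 + M
f = -123
l = 49 (l = (-3 + 10)² = 7² = 49)
(t(A(4)) + f)*l = ((-17 - (-3 + 4)) - 123)*49 = ((-17 - 1*1) - 123)*49 = ((-17 - 1) - 123)*49 = (-18 - 123)*49 = -141*49 = -6909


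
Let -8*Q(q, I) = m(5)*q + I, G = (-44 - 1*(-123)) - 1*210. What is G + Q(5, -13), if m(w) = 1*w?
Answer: -265/2 ≈ -132.50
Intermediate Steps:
m(w) = w
G = -131 (G = (-44 + 123) - 210 = 79 - 210 = -131)
Q(q, I) = -5*q/8 - I/8 (Q(q, I) = -(5*q + I)/8 = -(I + 5*q)/8 = -5*q/8 - I/8)
G + Q(5, -13) = -131 + (-5/8*5 - ⅛*(-13)) = -131 + (-25/8 + 13/8) = -131 - 3/2 = -265/2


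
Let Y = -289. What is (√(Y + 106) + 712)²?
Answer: (712 + I*√183)² ≈ 5.0676e+5 + 19264.0*I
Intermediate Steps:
(√(Y + 106) + 712)² = (√(-289 + 106) + 712)² = (√(-183) + 712)² = (I*√183 + 712)² = (712 + I*√183)²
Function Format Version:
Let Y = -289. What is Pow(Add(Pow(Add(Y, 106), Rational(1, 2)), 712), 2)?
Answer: Pow(Add(712, Mul(I, Pow(183, Rational(1, 2)))), 2) ≈ Add(5.0676e+5, Mul(19264., I))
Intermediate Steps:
Pow(Add(Pow(Add(Y, 106), Rational(1, 2)), 712), 2) = Pow(Add(Pow(Add(-289, 106), Rational(1, 2)), 712), 2) = Pow(Add(Pow(-183, Rational(1, 2)), 712), 2) = Pow(Add(Mul(I, Pow(183, Rational(1, 2))), 712), 2) = Pow(Add(712, Mul(I, Pow(183, Rational(1, 2)))), 2)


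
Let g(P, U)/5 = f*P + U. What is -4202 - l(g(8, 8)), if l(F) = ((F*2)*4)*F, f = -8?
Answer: -631402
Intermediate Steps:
g(P, U) = -40*P + 5*U (g(P, U) = 5*(-8*P + U) = 5*(U - 8*P) = -40*P + 5*U)
l(F) = 8*F² (l(F) = ((2*F)*4)*F = (8*F)*F = 8*F²)
-4202 - l(g(8, 8)) = -4202 - 8*(-40*8 + 5*8)² = -4202 - 8*(-320 + 40)² = -4202 - 8*(-280)² = -4202 - 8*78400 = -4202 - 1*627200 = -4202 - 627200 = -631402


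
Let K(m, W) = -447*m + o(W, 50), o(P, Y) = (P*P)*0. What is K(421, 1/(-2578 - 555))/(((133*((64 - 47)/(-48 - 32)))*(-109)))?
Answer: -15054960/246449 ≈ -61.088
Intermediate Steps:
o(P, Y) = 0 (o(P, Y) = P²*0 = 0)
K(m, W) = -447*m (K(m, W) = -447*m + 0 = -447*m)
K(421, 1/(-2578 - 555))/(((133*((64 - 47)/(-48 - 32)))*(-109))) = (-447*421)/(((133*((64 - 47)/(-48 - 32)))*(-109))) = -188187/((133*(17/(-80)))*(-109)) = -188187/((133*(17*(-1/80)))*(-109)) = -188187/((133*(-17/80))*(-109)) = -188187/((-2261/80*(-109))) = -188187/246449/80 = -188187*80/246449 = -15054960/246449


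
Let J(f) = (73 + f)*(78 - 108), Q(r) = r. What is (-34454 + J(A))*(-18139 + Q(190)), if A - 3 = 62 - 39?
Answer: 671723376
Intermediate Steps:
A = 26 (A = 3 + (62 - 39) = 3 + 23 = 26)
J(f) = -2190 - 30*f (J(f) = (73 + f)*(-30) = -2190 - 30*f)
(-34454 + J(A))*(-18139 + Q(190)) = (-34454 + (-2190 - 30*26))*(-18139 + 190) = (-34454 + (-2190 - 780))*(-17949) = (-34454 - 2970)*(-17949) = -37424*(-17949) = 671723376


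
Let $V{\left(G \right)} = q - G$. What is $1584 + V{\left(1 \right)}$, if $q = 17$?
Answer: $1600$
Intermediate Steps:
$V{\left(G \right)} = 17 - G$
$1584 + V{\left(1 \right)} = 1584 + \left(17 - 1\right) = 1584 + 16 = 1600$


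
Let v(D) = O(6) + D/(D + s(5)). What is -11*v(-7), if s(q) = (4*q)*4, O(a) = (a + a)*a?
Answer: -57739/73 ≈ -790.95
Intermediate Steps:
O(a) = 2*a**2 (O(a) = (2*a)*a = 2*a**2)
s(q) = 16*q
v(D) = 72 + D/(80 + D) (v(D) = 2*6**2 + D/(D + 16*5) = 2*36 + D/(D + 80) = 72 + D/(80 + D))
-11*v(-7) = -11*(5760 + 73*(-7))/(80 - 7) = -11*(5760 - 511)/73 = -11*5249/73 = -57739/73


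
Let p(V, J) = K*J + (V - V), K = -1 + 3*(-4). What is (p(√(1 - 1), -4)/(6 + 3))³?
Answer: 140608/729 ≈ 192.88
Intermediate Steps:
K = -13 (K = -1 - 12 = -13)
p(V, J) = -13*J (p(V, J) = -13*J + (V - V) = -13*J + 0 = -13*J)
(p(√(1 - 1), -4)/(6 + 3))³ = ((-13*(-4))/(6 + 3))³ = (52/9)³ = 140608/729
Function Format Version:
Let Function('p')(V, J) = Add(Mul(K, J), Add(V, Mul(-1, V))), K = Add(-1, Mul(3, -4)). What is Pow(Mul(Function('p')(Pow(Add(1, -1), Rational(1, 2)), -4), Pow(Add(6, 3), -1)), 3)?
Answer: Rational(140608, 729) ≈ 192.88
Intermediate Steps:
K = -13 (K = Add(-1, -12) = -13)
Function('p')(V, J) = Mul(-13, J) (Function('p')(V, J) = Add(Mul(-13, J), Add(V, Mul(-1, V))) = Add(Mul(-13, J), 0) = Mul(-13, J))
Pow(Mul(Function('p')(Pow(Add(1, -1), Rational(1, 2)), -4), Pow(Add(6, 3), -1)), 3) = Pow(Mul(Mul(-13, -4), Pow(Add(6, 3), -1)), 3) = Pow(Mul(52, Pow(9, -1)), 3) = Pow(Mul(52, Rational(1, 9)), 3) = Pow(Rational(52, 9), 3) = Rational(140608, 729)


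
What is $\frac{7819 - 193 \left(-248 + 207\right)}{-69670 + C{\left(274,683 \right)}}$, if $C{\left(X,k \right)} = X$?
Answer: $- \frac{1311}{5783} \approx -0.2267$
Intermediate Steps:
$\frac{7819 - 193 \left(-248 + 207\right)}{-69670 + C{\left(274,683 \right)}} = \frac{7819 - 193 \left(-248 + 207\right)}{-69670 + 274} = \frac{7819 - -7913}{-69396} = \left(7819 + 7913\right) \left(- \frac{1}{69396}\right) = 15732 \left(- \frac{1}{69396}\right) = - \frac{1311}{5783}$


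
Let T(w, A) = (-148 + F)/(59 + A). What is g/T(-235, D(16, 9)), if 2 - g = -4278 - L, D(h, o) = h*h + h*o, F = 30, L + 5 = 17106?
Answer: -9813879/118 ≈ -83169.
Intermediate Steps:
L = 17101 (L = -5 + 17106 = 17101)
D(h, o) = h² + h*o
T(w, A) = -118/(59 + A) (T(w, A) = (-148 + 30)/(59 + A) = -118/(59 + A))
g = 21381 (g = 2 - (-4278 - 1*17101) = 2 - (-4278 - 17101) = 2 - 1*(-21379) = 2 + 21379 = 21381)
g/T(-235, D(16, 9)) = 21381/((-118/(59 + 16*(16 + 9)))) = 21381/((-118/(59 + 16*25))) = 21381/((-118/(59 + 400))) = 21381/((-118/459)) = 21381/((-118*1/459)) = 21381/(-118/459) = 21381*(-459/118) = -9813879/118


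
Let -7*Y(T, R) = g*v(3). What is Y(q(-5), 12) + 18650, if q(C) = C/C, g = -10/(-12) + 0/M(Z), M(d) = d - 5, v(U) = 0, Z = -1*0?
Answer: 18650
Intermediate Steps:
Z = 0
M(d) = -5 + d
g = ⅚ (g = -10/(-12) + 0/(-5 + 0) = -10*(-1/12) + 0/(-5) = ⅚ + 0*(-⅕) = ⅚ + 0 = ⅚ ≈ 0.83333)
q(C) = 1
Y(T, R) = 0 (Y(T, R) = -5*0/42 = -⅐*0 = 0)
Y(q(-5), 12) + 18650 = 0 + 18650 = 18650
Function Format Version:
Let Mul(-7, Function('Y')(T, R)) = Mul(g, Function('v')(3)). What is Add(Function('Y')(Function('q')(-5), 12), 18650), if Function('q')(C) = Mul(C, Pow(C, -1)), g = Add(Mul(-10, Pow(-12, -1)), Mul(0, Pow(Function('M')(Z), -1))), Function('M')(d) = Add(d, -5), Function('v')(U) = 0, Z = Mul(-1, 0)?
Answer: 18650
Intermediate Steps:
Z = 0
Function('M')(d) = Add(-5, d)
g = Rational(5, 6) (g = Add(Mul(-10, Pow(-12, -1)), Mul(0, Pow(Add(-5, 0), -1))) = Add(Mul(-10, Rational(-1, 12)), Mul(0, Pow(-5, -1))) = Add(Rational(5, 6), Mul(0, Rational(-1, 5))) = Add(Rational(5, 6), 0) = Rational(5, 6) ≈ 0.83333)
Function('q')(C) = 1
Function('Y')(T, R) = 0 (Function('Y')(T, R) = Mul(Rational(-1, 7), Mul(Rational(5, 6), 0)) = Mul(Rational(-1, 7), 0) = 0)
Add(Function('Y')(Function('q')(-5), 12), 18650) = Add(0, 18650) = 18650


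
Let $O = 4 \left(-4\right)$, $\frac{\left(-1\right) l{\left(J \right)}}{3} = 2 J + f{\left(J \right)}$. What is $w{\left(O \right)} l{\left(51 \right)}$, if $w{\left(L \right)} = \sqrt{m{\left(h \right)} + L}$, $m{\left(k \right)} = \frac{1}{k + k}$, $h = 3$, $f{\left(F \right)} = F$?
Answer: $- \frac{153 i \sqrt{570}}{2} \approx - 1826.4 i$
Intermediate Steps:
$l{\left(J \right)} = - 9 J$ ($l{\left(J \right)} = - 3 \left(2 J + J\right) = - 3 \cdot 3 J = - 9 J$)
$O = -16$
$m{\left(k \right)} = \frac{1}{2 k}$
$w{\left(L \right)} = \sqrt{\frac{1}{6} + L}$ ($w{\left(L \right)} = \sqrt{\frac{1}{2 \cdot 3} + L} = \sqrt{\frac{1}{2} \cdot \frac{1}{3} + L} = \sqrt{\frac{1}{6} + L}$)
$w{\left(O \right)} l{\left(51 \right)} = \frac{\sqrt{6 + 36 \left(-16\right)}}{6} \left(\left(-9\right) 51\right) = \frac{\sqrt{6 - 576}}{6} \left(-459\right) = \frac{\sqrt{-570}}{6} \left(-459\right) = \frac{i \sqrt{570}}{6} \left(-459\right) = - \frac{153 i \sqrt{570}}{2}$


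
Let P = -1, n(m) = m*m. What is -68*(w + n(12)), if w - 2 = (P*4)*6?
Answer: -8296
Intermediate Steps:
n(m) = m²
w = -22 (w = 2 - 1*4*6 = 2 - 4*6 = 2 - 24 = -22)
-68*(w + n(12)) = -68*(-22 + 12²) = -68*(-22 + 144) = -68*122 = -8296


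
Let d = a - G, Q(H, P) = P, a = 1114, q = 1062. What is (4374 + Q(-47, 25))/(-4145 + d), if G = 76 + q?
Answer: -4399/4169 ≈ -1.0552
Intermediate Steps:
G = 1138 (G = 76 + 1062 = 1138)
d = -24 (d = 1114 - 1*1138 = 1114 - 1138 = -24)
(4374 + Q(-47, 25))/(-4145 + d) = (4374 + 25)/(-4145 - 24) = 4399/(-4169) = 4399*(-1/4169) = -4399/4169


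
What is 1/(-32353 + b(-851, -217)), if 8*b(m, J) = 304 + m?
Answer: -8/259371 ≈ -3.0844e-5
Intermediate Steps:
b(m, J) = 38 + m/8 (b(m, J) = (304 + m)/8 = 38 + m/8)
1/(-32353 + b(-851, -217)) = 1/(-32353 + (38 + (1/8)*(-851))) = 1/(-32353 + (38 - 851/8)) = 1/(-32353 - 547/8) = 1/(-259371/8) = -8/259371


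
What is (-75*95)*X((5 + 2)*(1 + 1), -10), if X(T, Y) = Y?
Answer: 71250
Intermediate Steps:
(-75*95)*X((5 + 2)*(1 + 1), -10) = -75*95*(-10) = -7125*(-10) = 71250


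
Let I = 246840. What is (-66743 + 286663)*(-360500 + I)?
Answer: -24996107200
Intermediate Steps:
(-66743 + 286663)*(-360500 + I) = (-66743 + 286663)*(-360500 + 246840) = 219920*(-113660) = -24996107200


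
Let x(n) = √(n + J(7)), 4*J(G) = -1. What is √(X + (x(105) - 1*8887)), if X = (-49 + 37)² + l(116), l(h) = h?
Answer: √(-34508 + 2*√419)/2 ≈ 92.827*I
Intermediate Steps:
J(G) = -¼ (J(G) = (¼)*(-1) = -¼)
x(n) = √(-¼ + n) (x(n) = √(n - ¼) = √(-¼ + n))
X = 260 (X = (-49 + 37)² + 116 = (-12)² + 116 = 144 + 116 = 260)
√(X + (x(105) - 1*8887)) = √(260 + (√(-1 + 4*105)/2 - 1*8887)) = √(260 + (√(-1 + 420)/2 - 8887)) = √(260 + (√419/2 - 8887)) = √(260 + (-8887 + √419/2)) = √(-8627 + √419/2)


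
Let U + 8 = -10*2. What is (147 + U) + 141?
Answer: 260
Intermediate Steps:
U = -28 (U = -8 - 10*2 = -8 - 20 = -28)
(147 + U) + 141 = (147 - 28) + 141 = 119 + 141 = 260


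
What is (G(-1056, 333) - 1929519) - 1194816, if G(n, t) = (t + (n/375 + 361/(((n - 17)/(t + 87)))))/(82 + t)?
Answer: -173906318894696/55661875 ≈ -3.1243e+6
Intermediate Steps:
G(n, t) = (t + n/375 + 361*(87 + t)/(-17 + n))/(82 + t) (G(n, t) = (t + (n*(1/375) + 361/(((-17 + n)/(87 + t)))))/(82 + t) = (t + (n/375 + 361/(((-17 + n)/(87 + t)))))/(82 + t) = (t + (n/375 + 361*((87 + t)/(-17 + n))))/(82 + t) = (t + (n/375 + 361*(87 + t)/(-17 + n)))/(82 + t) = (t + n/375 + 361*(87 + t)/(-17 + n))/(82 + t))
(G(-1056, 333) - 1929519) - 1194816 = ((11777625 + (-1056)**2 - 17*(-1056) + 129000*333 + 375*(-1056)*333)/(375*(-1394 - 17*333 + 82*(-1056) - 1056*333)) - 1929519) - 1194816 = ((11777625 + 1115136 + 17952 + 42957000 - 131868000)/(375*(-1394 - 5661 - 86592 - 351648)) - 1929519) - 1194816 = ((1/375)*(-76000287)/(-445295) - 1929519) - 1194816 = ((1/375)*(-1/445295)*(-76000287) - 1929519) - 1194816 = (25333429/55661875 - 1929519) - 1194816 = -107400620054696/55661875 - 1194816 = -173906318894696/55661875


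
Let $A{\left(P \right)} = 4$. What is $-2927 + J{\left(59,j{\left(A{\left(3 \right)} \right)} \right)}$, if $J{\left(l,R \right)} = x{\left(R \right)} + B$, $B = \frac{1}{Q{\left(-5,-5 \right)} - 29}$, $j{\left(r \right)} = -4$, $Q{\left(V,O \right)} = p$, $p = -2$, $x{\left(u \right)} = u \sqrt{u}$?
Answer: $- \frac{90738}{31} - 8 i \approx -2927.0 - 8.0 i$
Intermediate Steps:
$x{\left(u \right)} = u^{\frac{3}{2}}$
$Q{\left(V,O \right)} = -2$
$B = - \frac{1}{31}$ ($B = \frac{1}{-2 - 29} = \frac{1}{-31} = - \frac{1}{31} \approx -0.032258$)
$J{\left(l,R \right)} = - \frac{1}{31} + R^{\frac{3}{2}}$ ($J{\left(l,R \right)} = R^{\frac{3}{2}} - \frac{1}{31} = - \frac{1}{31} + R^{\frac{3}{2}}$)
$-2927 + J{\left(59,j{\left(A{\left(3 \right)} \right)} \right)} = -2927 - \left(\frac{1}{31} - \left(-4\right)^{\frac{3}{2}}\right) = -2927 - \left(\frac{1}{31} + 8 i\right) = - \frac{90738}{31} - 8 i$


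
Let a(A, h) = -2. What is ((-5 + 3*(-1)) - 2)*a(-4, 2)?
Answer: 20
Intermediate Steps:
((-5 + 3*(-1)) - 2)*a(-4, 2) = ((-5 + 3*(-1)) - 2)*(-2) = ((-5 - 3) - 2)*(-2) = (-8 - 2)*(-2) = -10*(-2) = 20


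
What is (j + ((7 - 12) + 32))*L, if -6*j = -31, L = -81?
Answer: -5211/2 ≈ -2605.5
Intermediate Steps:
j = 31/6 (j = -⅙*(-31) = 31/6 ≈ 5.1667)
(j + ((7 - 12) + 32))*L = (31/6 + ((7 - 12) + 32))*(-81) = (31/6 + (-5 + 32))*(-81) = (31/6 + 27)*(-81) = (193/6)*(-81) = -5211/2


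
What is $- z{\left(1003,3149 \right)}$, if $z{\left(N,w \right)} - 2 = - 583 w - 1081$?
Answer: $1836946$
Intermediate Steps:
$z{\left(N,w \right)} = -1079 - 583 w$ ($z{\left(N,w \right)} = 2 - \left(1081 + 583 w\right) = -1079 - 583 w$)
$- z{\left(1003,3149 \right)} = - (-1079 - 1835867) = \left(-1\right) \left(-1836946\right) = 1836946$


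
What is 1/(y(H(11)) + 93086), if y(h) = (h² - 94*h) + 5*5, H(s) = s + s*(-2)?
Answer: 1/94266 ≈ 1.0608e-5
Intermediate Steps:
H(s) = -s (H(s) = s - 2*s = -s)
y(h) = 25 + h² - 94*h (y(h) = (h² - 94*h) + 25 = 25 + h² - 94*h)
1/(y(H(11)) + 93086) = 1/((25 + (-1*11)² - (-94)*11) + 93086) = 1/((25 + (-11)² - 94*(-11)) + 93086) = 1/((25 + 121 + 1034) + 93086) = 1/(1180 + 93086) = 1/94266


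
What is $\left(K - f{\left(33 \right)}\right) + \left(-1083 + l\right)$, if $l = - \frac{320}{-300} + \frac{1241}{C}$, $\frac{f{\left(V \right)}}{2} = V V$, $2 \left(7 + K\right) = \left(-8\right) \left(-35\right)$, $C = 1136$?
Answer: $- \frac{53264329}{17040} \approx -3125.8$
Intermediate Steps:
$K = 133$ ($K = -7 + \frac{\left(-8\right) \left(-35\right)}{2} = -7 + \frac{1}{2} \cdot 280 = -7 + 140 = 133$)
$f{\left(V \right)} = 2 V^{2}$ ($f{\left(V \right)} = 2 V V = 2 V^{2}$)
$l = \frac{36791}{17040}$ ($l = - \frac{320}{-300} + \frac{1241}{1136} = \left(-320\right) \left(- \frac{1}{300}\right) + 1241 \cdot \frac{1}{1136} = \frac{16}{15} + \frac{1241}{1136} = \frac{36791}{17040} \approx 2.1591$)
$\left(K - f{\left(33 \right)}\right) + \left(-1083 + l\right) = \left(133 - 2 \cdot 33^{2}\right) + \left(-1083 + \frac{36791}{17040}\right) = \left(133 - 2 \cdot 1089\right) - \frac{18417529}{17040} = \left(133 - 2178\right) - \frac{18417529}{17040} = -2045 - \frac{18417529}{17040} = - \frac{53264329}{17040}$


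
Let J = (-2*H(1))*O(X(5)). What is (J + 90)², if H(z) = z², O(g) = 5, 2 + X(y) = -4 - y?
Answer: 6400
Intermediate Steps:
X(y) = -6 - y (X(y) = -2 + (-4 - y) = -6 - y)
J = -10 (J = -2*1²*5 = -2*1*5 = -2*5 = -10)
(J + 90)² = (-10 + 90)² = 80² = 6400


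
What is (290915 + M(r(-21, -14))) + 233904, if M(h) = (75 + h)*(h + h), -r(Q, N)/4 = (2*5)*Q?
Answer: 2062019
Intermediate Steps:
r(Q, N) = -40*Q (r(Q, N) = -4*2*5*Q = -40*Q)
M(h) = 2*h*(75 + h) (M(h) = (75 + h)*(2*h) = 2*h*(75 + h))
(290915 + M(r(-21, -14))) + 233904 = (290915 + 2*(-40*(-21))*(75 - 40*(-21))) + 233904 = (290915 + 2*840*(75 + 840)) + 233904 = (290915 + 2*840*915) + 233904 = (290915 + 1537200) + 233904 = 1828115 + 233904 = 2062019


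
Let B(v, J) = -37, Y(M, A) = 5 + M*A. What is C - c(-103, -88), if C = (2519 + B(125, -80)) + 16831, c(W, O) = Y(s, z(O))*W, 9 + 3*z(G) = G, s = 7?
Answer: -10453/3 ≈ -3484.3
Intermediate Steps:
z(G) = -3 + G/3
Y(M, A) = 5 + A*M
c(W, O) = W*(-16 + 7*O/3) (c(W, O) = (5 + (-3 + O/3)*7)*W = (5 + (-21 + 7*O/3))*W = (-16 + 7*O/3)*W = W*(-16 + 7*O/3))
C = 19313 (C = (2519 - 37) + 16831 = 2482 + 16831 = 19313)
C - c(-103, -88) = 19313 - (-103)*(-48 + 7*(-88))/3 = 19313 - (-103)*(-48 - 616)/3 = 19313 - (-103)*(-664)/3 = 19313 - 1*68392/3 = 19313 - 68392/3 = -10453/3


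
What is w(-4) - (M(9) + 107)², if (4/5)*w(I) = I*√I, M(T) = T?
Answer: -13456 - 10*I ≈ -13456.0 - 10.0*I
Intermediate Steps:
w(I) = 5*I^(3/2)/4 (w(I) = 5*(I*√I)/4 = 5*I^(3/2)/4)
w(-4) - (M(9) + 107)² = 5*(-4)^(3/2)/4 - (9 + 107)² = 5*(-8*I)/4 - 1*116² = -10*I - 1*13456 = -10*I - 13456 = -13456 - 10*I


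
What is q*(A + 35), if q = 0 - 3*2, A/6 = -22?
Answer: 582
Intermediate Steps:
A = -132 (A = 6*(-22) = -132)
q = -6 (q = 0 - 6 = -6)
q*(A + 35) = -6*(-132 + 35) = -6*(-97) = 582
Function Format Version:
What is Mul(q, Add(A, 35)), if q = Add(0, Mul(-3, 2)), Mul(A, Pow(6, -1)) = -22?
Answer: 582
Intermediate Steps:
A = -132 (A = Mul(6, -22) = -132)
q = -6 (q = Add(0, -6) = -6)
Mul(q, Add(A, 35)) = Mul(-6, Add(-132, 35)) = Mul(-6, -97) = 582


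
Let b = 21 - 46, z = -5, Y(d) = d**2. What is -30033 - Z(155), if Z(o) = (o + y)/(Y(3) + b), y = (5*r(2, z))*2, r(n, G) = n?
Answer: -480353/16 ≈ -30022.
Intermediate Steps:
b = -25
y = 20 (y = (5*2)*2 = 10*2 = 20)
Z(o) = -5/4 - o/16 (Z(o) = (o + 20)/(3**2 - 25) = (20 + o)/(9 - 25) = (20 + o)/(-16) = (20 + o)*(-1/16) = -5/4 - o/16)
-30033 - Z(155) = -30033 - (-5/4 - 1/16*155) = -30033 - (-5/4 - 155/16) = -30033 - 1*(-175/16) = -30033 + 175/16 = -480353/16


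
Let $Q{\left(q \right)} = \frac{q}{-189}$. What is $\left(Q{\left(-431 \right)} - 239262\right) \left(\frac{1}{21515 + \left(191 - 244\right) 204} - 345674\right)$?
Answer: $\frac{5069786774659619}{61299} \approx 8.2706 \cdot 10^{10}$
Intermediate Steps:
$Q{\left(q \right)} = - \frac{q}{189}$ ($Q{\left(q \right)} = q \left(- \frac{1}{189}\right) = - \frac{q}{189}$)
$\left(Q{\left(-431 \right)} - 239262\right) \left(\frac{1}{21515 + \left(191 - 244\right) 204} - 345674\right) = \left(\left(- \frac{1}{189}\right) \left(-431\right) - 239262\right) \left(\frac{1}{21515 + \left(191 - 244\right) 204} - 345674\right) = \left(\frac{431}{189} - 239262\right) \left(\frac{1}{21515 - 10812} - 345674\right) = - \frac{45220087 \left(\frac{1}{21515 - 10812} - 345674\right)}{189} = - \frac{45220087 \left(\frac{1}{10703} - 345674\right)}{189} = \left(- \frac{45220087}{189}\right) \left(- \frac{3699748821}{10703}\right) = \frac{5069786774659619}{61299}$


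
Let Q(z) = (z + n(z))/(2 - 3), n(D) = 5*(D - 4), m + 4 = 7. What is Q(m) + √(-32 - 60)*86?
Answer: 2 + 172*I*√23 ≈ 2.0 + 824.88*I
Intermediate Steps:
m = 3 (m = -4 + 7 = 3)
n(D) = -20 + 5*D (n(D) = 5*(-4 + D) = -20 + 5*D)
Q(z) = 20 - 6*z (Q(z) = (z + (-20 + 5*z))/(2 - 3) = (-20 + 6*z)/(-1) = (-20 + 6*z)*(-1) = 20 - 6*z)
Q(m) + √(-32 - 60)*86 = (20 - 6*3) + √(-32 - 60)*86 = (20 - 18) + √(-92)*86 = 2 + (2*I*√23)*86 = 2 + 172*I*√23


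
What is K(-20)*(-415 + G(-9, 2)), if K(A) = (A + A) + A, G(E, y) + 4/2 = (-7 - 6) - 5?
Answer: 26100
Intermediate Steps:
G(E, y) = -20 (G(E, y) = -2 + ((-7 - 6) - 5) = -2 + (-13 - 5) = -2 - 18 = -20)
K(A) = 3*A (K(A) = 2*A + A = 3*A)
K(-20)*(-415 + G(-9, 2)) = (3*(-20))*(-415 - 20) = -60*(-435) = 26100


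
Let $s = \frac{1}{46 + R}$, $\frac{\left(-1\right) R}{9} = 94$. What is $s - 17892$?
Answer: $- \frac{14313601}{800} \approx -17892.0$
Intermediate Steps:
$R = -846$ ($R = \left(-9\right) 94 = -846$)
$s = - \frac{1}{800}$ ($s = \frac{1}{46 - 846} = \frac{1}{-800} = - \frac{1}{800} \approx -0.00125$)
$s - 17892 = - \frac{1}{800} - 17892 = - \frac{14313601}{800}$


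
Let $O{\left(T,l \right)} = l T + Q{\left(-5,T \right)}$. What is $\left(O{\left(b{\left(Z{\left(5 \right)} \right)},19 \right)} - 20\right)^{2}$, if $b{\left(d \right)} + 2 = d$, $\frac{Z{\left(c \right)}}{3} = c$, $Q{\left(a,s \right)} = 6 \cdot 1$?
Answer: $54289$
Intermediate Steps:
$Q{\left(a,s \right)} = 6$
$Z{\left(c \right)} = 3 c$
$b{\left(d \right)} = -2 + d$
$O{\left(T,l \right)} = 6 + T l$ ($O{\left(T,l \right)} = l T + 6 = T l + 6 = 6 + T l$)
$\left(O{\left(b{\left(Z{\left(5 \right)} \right)},19 \right)} - 20\right)^{2} = \left(\left(6 + \left(-2 + 3 \cdot 5\right) 19\right) - 20\right)^{2} = \left(\left(6 + \left(-2 + 15\right) 19\right) - 20\right)^{2} = \left(\left(6 + 13 \cdot 19\right) - 20\right)^{2} = \left(\left(6 + 247\right) - 20\right)^{2} = \left(253 - 20\right)^{2} = 233^{2} = 54289$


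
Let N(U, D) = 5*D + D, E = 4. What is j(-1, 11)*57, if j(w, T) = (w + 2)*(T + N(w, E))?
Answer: 1995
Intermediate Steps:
N(U, D) = 6*D
j(w, T) = (2 + w)*(24 + T) (j(w, T) = (w + 2)*(T + 6*4) = (2 + w)*(T + 24) = (2 + w)*(24 + T))
j(-1, 11)*57 = (48 + 2*11 + 24*(-1) + 11*(-1))*57 = (48 + 22 - 24 - 11)*57 = 35*57 = 1995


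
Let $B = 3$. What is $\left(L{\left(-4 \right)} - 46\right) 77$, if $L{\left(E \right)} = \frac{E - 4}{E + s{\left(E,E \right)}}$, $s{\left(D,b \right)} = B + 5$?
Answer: $-3696$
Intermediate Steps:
$s{\left(D,b \right)} = 8$ ($s{\left(D,b \right)} = 3 + 5 = 8$)
$L{\left(E \right)} = \frac{-4 + E}{8 + E}$ ($L{\left(E \right)} = \frac{E - 4}{E + 8} = \frac{-4 + E}{8 + E}$)
$\left(L{\left(-4 \right)} - 46\right) 77 = \left(\frac{-4 - 4}{8 - 4} - 46\right) 77 = \left(\frac{1}{4} \left(-8\right) - 46\right) 77 = \left(-2 - 46\right) 77 = \left(-48\right) 77 = -3696$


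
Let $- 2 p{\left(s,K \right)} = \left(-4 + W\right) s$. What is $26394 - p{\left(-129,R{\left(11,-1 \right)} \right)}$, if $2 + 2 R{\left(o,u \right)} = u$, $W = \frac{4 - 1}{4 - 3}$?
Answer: $\frac{52917}{2} \approx 26459.0$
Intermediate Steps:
$W = 3$ ($W = \frac{3}{1} = 3 \cdot 1 = 3$)
$R{\left(o,u \right)} = -1 + \frac{u}{2}$
$p{\left(s,K \right)} = \frac{s}{2}$ ($p{\left(s,K \right)} = - \frac{\left(-4 + 3\right) s}{2} = - \frac{\left(-1\right) s}{2} = \frac{s}{2}$)
$26394 - p{\left(-129,R{\left(11,-1 \right)} \right)} = 26394 - \frac{1}{2} \left(-129\right) = 26394 - - \frac{129}{2} = 26394 + \frac{129}{2} = \frac{52917}{2}$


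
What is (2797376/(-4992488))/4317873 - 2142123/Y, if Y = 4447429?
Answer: -824600109947545201/1712016282132016791 ≈ -0.48165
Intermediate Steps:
(2797376/(-4992488))/4317873 - 2142123/Y = (2797376/(-4992488))/4317873 - 2142123/4447429 = (2797376*(-1/4992488))*(1/4317873) - 2142123*1/4447429 = -349672/624061*1/4317873 - 2142123/4447429 = -349672/2694616142253 - 2142123/4447429 = -824600109947545201/1712016282132016791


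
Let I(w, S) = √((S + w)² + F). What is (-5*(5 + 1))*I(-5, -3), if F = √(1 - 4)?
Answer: -30*√(64 + I*√3) ≈ -240.02 - 3.2473*I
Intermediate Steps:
F = I*√3 (F = √(-3) = I*√3 ≈ 1.732*I)
I(w, S) = √((S + w)² + I*√3)
(-5*(5 + 1))*I(-5, -3) = (-5*(5 + 1))*√((-3 - 5)² + I*√3) = (-5*6)*√((-8)² + I*√3) = -30*√(64 + I*√3)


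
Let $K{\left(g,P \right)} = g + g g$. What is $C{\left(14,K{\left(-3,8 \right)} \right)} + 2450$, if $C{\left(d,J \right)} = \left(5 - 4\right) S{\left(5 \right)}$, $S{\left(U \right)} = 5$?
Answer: $2455$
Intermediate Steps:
$K{\left(g,P \right)} = g + g^{2}$
$C{\left(d,J \right)} = 5$ ($C{\left(d,J \right)} = \left(5 - 4\right) 5 = 1 \cdot 5 = 5$)
$C{\left(14,K{\left(-3,8 \right)} \right)} + 2450 = 5 + 2450 = 2455$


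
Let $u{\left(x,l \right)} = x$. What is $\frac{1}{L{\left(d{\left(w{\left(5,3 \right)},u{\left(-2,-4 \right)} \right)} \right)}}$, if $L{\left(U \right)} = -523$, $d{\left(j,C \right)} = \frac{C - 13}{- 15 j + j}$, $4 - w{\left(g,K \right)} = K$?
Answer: $- \frac{1}{523} \approx -0.001912$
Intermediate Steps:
$w{\left(g,K \right)} = 4 - K$
$d{\left(j,C \right)} = - \frac{-13 + C}{14 j}$ ($d{\left(j,C \right)} = \frac{-13 + C}{\left(-14\right) j} = \left(-13 + C\right) \left(- \frac{1}{14 j}\right) = - \frac{-13 + C}{14 j}$)
$\frac{1}{L{\left(d{\left(w{\left(5,3 \right)},u{\left(-2,-4 \right)} \right)} \right)}} = \frac{1}{-523} = - \frac{1}{523}$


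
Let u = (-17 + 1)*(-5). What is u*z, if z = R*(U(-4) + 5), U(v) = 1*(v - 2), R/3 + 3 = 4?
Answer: -240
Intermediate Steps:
R = 3 (R = -9 + 3*4 = -9 + 12 = 3)
U(v) = -2 + v (U(v) = 1*(-2 + v) = -2 + v)
u = 80 (u = -16*(-5) = 80)
z = -3 (z = 3*((-2 - 4) + 5) = 3*(-6 + 5) = 3*(-1) = -3)
u*z = 80*(-3) = -240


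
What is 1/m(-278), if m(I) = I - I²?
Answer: -1/77562 ≈ -1.2893e-5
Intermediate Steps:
1/m(-278) = 1/(-278*(1 - 1*(-278))) = 1/(-278*(1 + 278)) = 1/(-278*279) = 1/(-77562) = -1/77562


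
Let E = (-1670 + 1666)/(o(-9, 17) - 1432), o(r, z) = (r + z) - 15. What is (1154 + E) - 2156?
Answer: -1441874/1439 ≈ -1002.0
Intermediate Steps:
o(r, z) = -15 + r + z
E = 4/1439 (E = (-1670 + 1666)/((-15 - 9 + 17) - 1432) = -4/(-7 - 1432) = -4/(-1439) = -4*(-1/1439) = 4/1439 ≈ 0.0027797)
(1154 + E) - 2156 = (1154 + 4/1439) - 2156 = 1660610/1439 - 2156 = -1441874/1439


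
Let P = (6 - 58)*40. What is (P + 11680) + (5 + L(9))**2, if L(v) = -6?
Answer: 9601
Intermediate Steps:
P = -2080 (P = -52*40 = -2080)
(P + 11680) + (5 + L(9))**2 = (-2080 + 11680) + (5 - 6)**2 = 9600 + (-1)**2 = 9600 + 1 = 9601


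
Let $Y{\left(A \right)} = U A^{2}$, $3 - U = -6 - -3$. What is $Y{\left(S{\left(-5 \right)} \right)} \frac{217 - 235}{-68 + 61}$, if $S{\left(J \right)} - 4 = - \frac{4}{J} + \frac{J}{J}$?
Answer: $\frac{90828}{175} \approx 519.02$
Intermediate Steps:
$S{\left(J \right)} = 5 - \frac{4}{J}$ ($S{\left(J \right)} = 4 - \left(\frac{4}{J} - \frac{J}{J}\right) = 4 + \left(- \frac{4}{J} + 1\right) = 4 + \left(1 - \frac{4}{J}\right) = 5 - \frac{4}{J}$)
$U = 6$ ($U = 3 - \left(-6 - -3\right) = 3 - \left(-6 + 3\right) = 3 - -3 = 3 + 3 = 6$)
$Y{\left(A \right)} = 6 A^{2}$
$Y{\left(S{\left(-5 \right)} \right)} \frac{217 - 235}{-68 + 61} = 6 \left(5 - \frac{4}{-5}\right)^{2} \frac{217 - 235}{-68 + 61} = 6 \left(5 - - \frac{4}{5}\right)^{2} \left(- \frac{18}{-7}\right) = 6 \left(5 + \frac{4}{5}\right)^{2} \left(\left(-18\right) \left(- \frac{1}{7}\right)\right) = 6 \left(\frac{29}{5}\right)^{2} \cdot \frac{18}{7} = 6 \cdot \frac{841}{25} \cdot \frac{18}{7} = \frac{5046}{25} \cdot \frac{18}{7} = \frac{90828}{175}$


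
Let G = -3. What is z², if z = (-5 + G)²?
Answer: 4096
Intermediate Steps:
z = 64 (z = (-5 - 3)² = (-8)² = 64)
z² = 64² = 4096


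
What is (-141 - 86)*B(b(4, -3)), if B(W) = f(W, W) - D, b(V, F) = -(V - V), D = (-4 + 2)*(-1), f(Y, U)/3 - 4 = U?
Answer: -2270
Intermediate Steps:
f(Y, U) = 12 + 3*U
D = 2 (D = -2*(-1) = 2)
b(V, F) = 0 (b(V, F) = -1*0 = 0)
B(W) = 10 + 3*W (B(W) = (12 + 3*W) - 1*2 = (12 + 3*W) - 2 = 10 + 3*W)
(-141 - 86)*B(b(4, -3)) = (-141 - 86)*(10 + 3*0) = -227*(10 + 0) = -227*10 = -2270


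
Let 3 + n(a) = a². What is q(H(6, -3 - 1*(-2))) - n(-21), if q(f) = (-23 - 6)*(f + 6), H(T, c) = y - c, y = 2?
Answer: -699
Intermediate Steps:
H(T, c) = 2 - c
q(f) = -174 - 29*f (q(f) = -29*(6 + f) = -174 - 29*f)
n(a) = -3 + a²
q(H(6, -3 - 1*(-2))) - n(-21) = (-174 - 29*(2 - (-3 - 1*(-2)))) - (-3 + (-21)²) = (-174 - 29*(2 - (-3 + 2))) - (-3 + 441) = (-174 - 29*(2 - 1*(-1))) - 1*438 = (-174 - 29*(2 + 1)) - 438 = (-174 - 29*3) - 438 = (-174 - 87) - 438 = -261 - 438 = -699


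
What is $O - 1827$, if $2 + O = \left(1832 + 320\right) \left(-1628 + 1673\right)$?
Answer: $95011$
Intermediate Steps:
$O = 96838$ ($O = -2 + \left(1832 + 320\right) \left(-1628 + 1673\right) = -2 + 2152 \cdot 45 = -2 + 96840 = 96838$)
$O - 1827 = 96838 - 1827 = 95011$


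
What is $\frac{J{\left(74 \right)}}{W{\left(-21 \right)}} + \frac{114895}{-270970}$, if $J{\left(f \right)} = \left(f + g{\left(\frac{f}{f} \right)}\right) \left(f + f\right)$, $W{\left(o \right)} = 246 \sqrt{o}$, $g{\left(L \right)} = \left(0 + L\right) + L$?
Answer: $- \frac{22979}{54194} - \frac{5624 i \sqrt{21}}{2583} \approx -0.42401 - 9.9777 i$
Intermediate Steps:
$g{\left(L \right)} = 2 L$ ($g{\left(L \right)} = L + L = 2 L$)
$J{\left(f \right)} = 2 f \left(2 + f\right)$ ($J{\left(f \right)} = \left(f + 2 \frac{f}{f}\right) \left(f + f\right) = \left(f + 2 \cdot 1\right) 2 f = \left(f + 2\right) 2 f = \left(2 + f\right) 2 f = 2 f \left(2 + f\right)$)
$\frac{J{\left(74 \right)}}{W{\left(-21 \right)}} + \frac{114895}{-270970} = \frac{2 \cdot 74 \left(2 + 74\right)}{246 \sqrt{-21}} + \frac{114895}{-270970} = \frac{2 \cdot 74 \cdot 76}{246 i \sqrt{21}} + 114895 \left(- \frac{1}{270970}\right) = \frac{11248}{246 i \sqrt{21}} - \frac{22979}{54194} = 11248 \left(- \frac{i \sqrt{21}}{5166}\right) - \frac{22979}{54194} = - \frac{5624 i \sqrt{21}}{2583} - \frac{22979}{54194} = - \frac{22979}{54194} - \frac{5624 i \sqrt{21}}{2583}$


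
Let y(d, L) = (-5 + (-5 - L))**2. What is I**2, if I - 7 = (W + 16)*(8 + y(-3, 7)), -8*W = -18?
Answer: 471280681/16 ≈ 2.9455e+7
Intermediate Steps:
W = 9/4 (W = -1/8*(-18) = 9/4 ≈ 2.2500)
y(d, L) = (-10 - L)**2
I = 21709/4 (I = 7 + (9/4 + 16)*(8 + (10 + 7)**2) = 7 + 73*(8 + 17**2)/4 = 7 + 73*(8 + 289)/4 = 7 + (73/4)*297 = 7 + 21681/4 = 21709/4 ≈ 5427.3)
I**2 = (21709/4)**2 = 471280681/16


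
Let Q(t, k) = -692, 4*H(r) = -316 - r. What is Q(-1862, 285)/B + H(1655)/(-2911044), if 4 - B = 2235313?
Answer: 4154521277/8676110470128 ≈ 0.00047885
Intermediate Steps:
H(r) = -79 - r/4 (H(r) = (-316 - r)/4 = -79 - r/4)
B = -2235309 (B = 4 - 1*2235313 = 4 - 2235313 = -2235309)
Q(-1862, 285)/B + H(1655)/(-2911044) = -692/(-2235309) + (-79 - ¼*1655)/(-2911044) = -692*(-1/2235309) + (-79 - 1655/4)*(-1/2911044) = 692/2235309 - 1971/4*(-1/2911044) = 692/2235309 + 657/3881392 = 4154521277/8676110470128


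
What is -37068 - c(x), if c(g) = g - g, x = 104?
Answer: -37068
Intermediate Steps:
c(g) = 0
-37068 - c(x) = -37068 - 1*0 = -37068 + 0 = -37068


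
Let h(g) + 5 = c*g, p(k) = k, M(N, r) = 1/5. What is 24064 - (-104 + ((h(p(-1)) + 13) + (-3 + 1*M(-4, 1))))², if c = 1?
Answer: 352599/25 ≈ 14104.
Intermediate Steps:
M(N, r) = ⅕
h(g) = -5 + g (h(g) = -5 + 1*g = -5 + g)
24064 - (-104 + ((h(p(-1)) + 13) + (-3 + 1*M(-4, 1))))² = 24064 - (-104 + (((-5 - 1) + 13) + (-3 + 1*(⅕))))² = 24064 - (-104 + ((-6 + 13) + (-3 + ⅕)))² = 24064 - (-104 + (7 - 14/5))² = 24064 - (-104 + 21/5)² = 24064 - (-499/5)² = 24064 - 1*249001/25 = 24064 - 249001/25 = 352599/25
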